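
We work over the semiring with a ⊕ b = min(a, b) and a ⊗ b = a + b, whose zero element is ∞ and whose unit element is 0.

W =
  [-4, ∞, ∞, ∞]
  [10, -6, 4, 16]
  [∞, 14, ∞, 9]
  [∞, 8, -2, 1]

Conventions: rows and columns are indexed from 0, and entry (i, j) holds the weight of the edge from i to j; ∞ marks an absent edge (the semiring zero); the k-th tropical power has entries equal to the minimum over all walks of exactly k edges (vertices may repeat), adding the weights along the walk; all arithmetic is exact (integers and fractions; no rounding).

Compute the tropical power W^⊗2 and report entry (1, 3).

W^⊗2:
  [-8, ∞, ∞, ∞]
  [4, -12, -2, 10]
  [24, 8, 7, 10]
  [18, 2, -1, 2]
Key observation: the optimum is the walk 1->1->3, with weight (-6) + 16 = 10.
Optimal value attained by: walk 1->1->3.
Answer: (W^⊗2)[1][3] = 10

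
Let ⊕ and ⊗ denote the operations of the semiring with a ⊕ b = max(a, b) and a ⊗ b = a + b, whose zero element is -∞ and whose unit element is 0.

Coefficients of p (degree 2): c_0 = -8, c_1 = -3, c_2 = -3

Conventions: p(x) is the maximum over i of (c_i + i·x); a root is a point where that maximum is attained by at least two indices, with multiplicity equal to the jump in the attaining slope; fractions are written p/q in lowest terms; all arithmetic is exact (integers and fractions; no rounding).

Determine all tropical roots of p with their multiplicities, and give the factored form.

hull edge (i=0, c=-8) to (i=1, c=-3): slope 5, span 1
hull edge (i=1, c=-3) to (i=2, c=-3): slope 0, span 1
Factored form: p(x) = -3 ⊗ (x ⊕ (-5)) ⊗ (x ⊕ 0)
Answer: roots = -5 (mult 1), 0 (mult 1)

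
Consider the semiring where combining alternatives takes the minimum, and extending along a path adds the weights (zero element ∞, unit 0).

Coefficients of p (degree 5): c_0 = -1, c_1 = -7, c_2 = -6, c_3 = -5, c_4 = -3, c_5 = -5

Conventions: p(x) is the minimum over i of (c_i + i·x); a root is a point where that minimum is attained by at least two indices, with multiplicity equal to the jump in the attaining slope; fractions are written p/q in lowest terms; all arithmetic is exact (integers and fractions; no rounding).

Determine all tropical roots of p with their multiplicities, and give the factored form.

hull edge (i=0, c=-1) to (i=1, c=-7): slope -6, span 1
hull edge (i=1, c=-7) to (i=5, c=-5): slope 1/2, span 4
Factored form: p(x) = -5 ⊗ (x ⊕ (-1/2)) ⊗ (x ⊕ (-1/2)) ⊗ (x ⊕ (-1/2)) ⊗ (x ⊕ (-1/2)) ⊗ (x ⊕ 6)
Answer: roots = -1/2 (mult 4), 6 (mult 1)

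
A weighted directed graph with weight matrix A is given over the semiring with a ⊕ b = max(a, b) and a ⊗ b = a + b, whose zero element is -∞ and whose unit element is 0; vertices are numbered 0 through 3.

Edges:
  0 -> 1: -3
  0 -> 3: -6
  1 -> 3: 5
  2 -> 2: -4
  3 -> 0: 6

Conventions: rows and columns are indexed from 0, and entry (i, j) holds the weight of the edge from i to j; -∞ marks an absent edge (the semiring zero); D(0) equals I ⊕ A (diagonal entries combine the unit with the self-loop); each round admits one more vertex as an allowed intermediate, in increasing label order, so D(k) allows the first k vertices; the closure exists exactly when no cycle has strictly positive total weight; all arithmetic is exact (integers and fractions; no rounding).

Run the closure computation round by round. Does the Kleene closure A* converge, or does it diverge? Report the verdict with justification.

D(0):
  [0, -3, -∞, -6]
  [-∞, 0, -∞, 5]
  [-∞, -∞, 0, -∞]
  [6, -∞, -∞, 0]
D(1):
  [0, -3, -∞, -6]
  [-∞, 0, -∞, 5]
  [-∞, -∞, 0, -∞]
  [6, 3, -∞, 0]
Detection: at round 2, diagonal entry (3, 3) turns strictly positive.
Key observation: the cycle 3->0->1->3 has total weight 6 + (-3) + 5, which is strictly positive.
Answer: DIVERGES — positive cycle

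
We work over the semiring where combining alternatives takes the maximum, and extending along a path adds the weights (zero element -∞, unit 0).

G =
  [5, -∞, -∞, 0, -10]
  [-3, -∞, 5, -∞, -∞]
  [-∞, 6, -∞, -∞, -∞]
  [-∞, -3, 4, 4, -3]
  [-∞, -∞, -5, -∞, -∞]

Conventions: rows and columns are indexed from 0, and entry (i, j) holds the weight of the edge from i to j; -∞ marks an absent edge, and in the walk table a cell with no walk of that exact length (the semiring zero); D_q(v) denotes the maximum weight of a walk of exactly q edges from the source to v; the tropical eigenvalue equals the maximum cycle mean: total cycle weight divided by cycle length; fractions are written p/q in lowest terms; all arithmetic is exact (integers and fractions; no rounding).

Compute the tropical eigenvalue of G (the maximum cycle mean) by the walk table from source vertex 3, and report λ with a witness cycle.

q=0: [-∞, -∞, -∞, 0, -∞]
q=1: [-∞, -3, 4, 4, -3]
q=2: [-6, 10, 8, 8, 1]
q=3: [7, 14, 15, 12, 5]
q=4: [12, 21, 19, 16, 9]
q=5: [18, 25, 26, 20, 13]
Optimal cycle mean attained by: cycle 1->2->1, total 5 + 6, length 2.
Answer: λ = 11/2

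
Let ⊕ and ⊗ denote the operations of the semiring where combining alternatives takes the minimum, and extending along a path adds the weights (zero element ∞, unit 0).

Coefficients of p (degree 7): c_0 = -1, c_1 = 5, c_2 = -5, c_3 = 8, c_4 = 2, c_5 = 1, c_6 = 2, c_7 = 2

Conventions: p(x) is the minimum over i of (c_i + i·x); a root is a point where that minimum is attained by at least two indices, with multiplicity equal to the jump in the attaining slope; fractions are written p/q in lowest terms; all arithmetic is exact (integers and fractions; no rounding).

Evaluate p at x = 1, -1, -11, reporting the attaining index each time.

p(1) = min(-1+0·1=-1, 5+1·1=6, -5+2·1=-3, 8+3·1=11, 2+4·1=6, 1+5·1=6, 2+6·1=8, 2+7·1=9) = -3 (attained by i=2)
p(-1) = min(-1+0·(-1)=-1, 5+1·(-1)=4, -5+2·(-1)=-7, 8+3·(-1)=5, 2+4·(-1)=-2, 1+5·(-1)=-4, 2+6·(-1)=-4, 2+7·(-1)=-5) = -7 (attained by i=2)
p(-11) = min(-1+0·(-11)=-1, 5+1·(-11)=-6, -5+2·(-11)=-27, 8+3·(-11)=-25, 2+4·(-11)=-42, 1+5·(-11)=-54, 2+6·(-11)=-64, 2+7·(-11)=-75) = -75 (attained by i=7)
Answer: p(1) = -3; p(-1) = -7; p(-11) = -75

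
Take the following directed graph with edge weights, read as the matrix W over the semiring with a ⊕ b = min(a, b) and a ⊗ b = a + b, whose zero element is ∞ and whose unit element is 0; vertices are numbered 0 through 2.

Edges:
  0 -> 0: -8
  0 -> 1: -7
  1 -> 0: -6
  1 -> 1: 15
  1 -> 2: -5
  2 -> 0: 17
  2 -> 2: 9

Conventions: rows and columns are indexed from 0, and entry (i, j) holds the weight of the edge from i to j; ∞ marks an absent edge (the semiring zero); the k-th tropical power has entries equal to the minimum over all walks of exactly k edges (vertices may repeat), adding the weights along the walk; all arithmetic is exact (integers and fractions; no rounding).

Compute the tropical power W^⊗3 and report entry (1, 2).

W^⊗2:
  [-16, -15, -12]
  [-14, -13, 4]
  [9, 10, 18]
W^⊗3:
  [-24, -23, -20]
  [-22, -21, -18]
  [1, 2, 5]
Key observation: the optimum is the walk 1->0->1->2, with weight (-6) + (-7) + (-5) = -18.
Optimal value attained by: walk 1->0->1->2.
Answer: (W^⊗3)[1][2] = -18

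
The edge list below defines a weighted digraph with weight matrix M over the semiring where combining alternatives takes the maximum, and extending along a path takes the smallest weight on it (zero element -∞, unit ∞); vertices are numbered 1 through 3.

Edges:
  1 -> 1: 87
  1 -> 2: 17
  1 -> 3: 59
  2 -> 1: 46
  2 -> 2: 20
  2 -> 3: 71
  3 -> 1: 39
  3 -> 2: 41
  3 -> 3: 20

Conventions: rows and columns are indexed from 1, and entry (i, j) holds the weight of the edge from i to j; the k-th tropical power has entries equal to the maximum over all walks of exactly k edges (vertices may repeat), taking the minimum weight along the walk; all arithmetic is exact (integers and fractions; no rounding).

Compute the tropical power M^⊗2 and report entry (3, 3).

M^⊗2:
  [87, 41, 59]
  [46, 41, 46]
  [41, 20, 41]
Key observation: the optimum is the walk 3->2->3, with weight 41 min 71 = 41.
Optimal value attained by: walk 3->2->3.
Answer: (M^⊗2)[3][3] = 41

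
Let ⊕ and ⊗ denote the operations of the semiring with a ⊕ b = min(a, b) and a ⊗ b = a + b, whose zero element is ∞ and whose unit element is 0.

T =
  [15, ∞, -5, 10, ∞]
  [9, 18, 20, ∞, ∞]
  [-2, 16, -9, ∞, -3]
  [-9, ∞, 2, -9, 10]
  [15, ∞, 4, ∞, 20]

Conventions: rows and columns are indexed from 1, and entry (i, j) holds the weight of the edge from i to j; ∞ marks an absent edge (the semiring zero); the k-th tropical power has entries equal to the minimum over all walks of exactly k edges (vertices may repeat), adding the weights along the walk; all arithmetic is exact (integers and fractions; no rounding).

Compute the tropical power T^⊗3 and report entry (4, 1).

T^⊗2:
  [-7, 11, -14, 1, -8]
  [18, 36, 4, 19, 17]
  [-11, 7, -18, 8, -12]
  [-18, 18, -14, -18, -1]
  [2, 20, -5, 25, 1]
T^⊗3:
  [-16, 2, -23, -8, -17]
  [2, 20, -5, 10, 1]
  [-20, -2, -27, -1, -21]
  [-27, 2, -23, -27, -17]
  [-7, 11, -14, 12, -8]
Key observation: the optimum is the walk 4->4->4->1, with weight (-9) + (-9) + (-9) = -27.
Optimal value attained by: walk 4->4->4->1.
Answer: (T^⊗3)[4][1] = -27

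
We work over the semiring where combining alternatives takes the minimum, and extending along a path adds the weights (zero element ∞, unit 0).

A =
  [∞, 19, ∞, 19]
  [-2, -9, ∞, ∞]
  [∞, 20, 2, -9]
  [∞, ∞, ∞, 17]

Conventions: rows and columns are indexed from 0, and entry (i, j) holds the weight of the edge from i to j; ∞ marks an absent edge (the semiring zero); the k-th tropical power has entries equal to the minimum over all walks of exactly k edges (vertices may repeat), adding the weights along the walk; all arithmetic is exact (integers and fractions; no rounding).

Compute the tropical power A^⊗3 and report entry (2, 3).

A^⊗2:
  [17, 10, ∞, 36]
  [-11, -18, ∞, 17]
  [18, 11, 4, -7]
  [∞, ∞, ∞, 34]
A^⊗3:
  [8, 1, ∞, 36]
  [-20, -27, ∞, 8]
  [9, 2, 6, -5]
  [∞, ∞, ∞, 51]
Key observation: the optimum is the walk 2->2->2->3, with weight 2 + 2 + (-9) = -5.
Optimal value attained by: walk 2->2->2->3.
Answer: (A^⊗3)[2][3] = -5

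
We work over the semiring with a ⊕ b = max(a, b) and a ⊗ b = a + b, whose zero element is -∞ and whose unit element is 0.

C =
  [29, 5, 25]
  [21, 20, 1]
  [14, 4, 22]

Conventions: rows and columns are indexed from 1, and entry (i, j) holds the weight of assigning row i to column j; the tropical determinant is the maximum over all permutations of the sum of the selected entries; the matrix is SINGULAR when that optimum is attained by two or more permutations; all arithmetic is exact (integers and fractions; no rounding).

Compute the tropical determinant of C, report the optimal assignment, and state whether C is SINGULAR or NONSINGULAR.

σ = (1, 2, 3): 29 + 20 + 22 = 71
σ = (1, 3, 2): 29 + 1 + 4 = 34
σ = (2, 1, 3): 5 + 21 + 22 = 48
σ = (2, 3, 1): 5 + 1 + 14 = 20
σ = (3, 1, 2): 25 + 21 + 4 = 50
σ = (3, 2, 1): 25 + 20 + 14 = 59
Optimal value attained by: σ = (1, 2, 3).
Answer: det⊕(C) = 71; verdict: NONSINGULAR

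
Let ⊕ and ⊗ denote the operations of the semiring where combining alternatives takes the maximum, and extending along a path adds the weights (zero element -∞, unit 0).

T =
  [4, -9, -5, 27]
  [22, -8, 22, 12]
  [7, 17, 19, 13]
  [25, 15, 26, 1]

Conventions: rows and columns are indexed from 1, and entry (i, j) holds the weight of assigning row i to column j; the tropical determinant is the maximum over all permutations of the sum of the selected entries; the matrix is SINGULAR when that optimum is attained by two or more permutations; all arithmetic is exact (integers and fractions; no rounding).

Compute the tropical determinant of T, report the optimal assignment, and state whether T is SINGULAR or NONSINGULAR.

σ = (1, 2, 3, 4): 4 + (-8) + 19 + 1 = 16
σ = (1, 2, 4, 3): 4 + (-8) + 13 + 26 = 35
σ = (1, 3, 2, 4): 4 + 22 + 17 + 1 = 44
σ = (1, 3, 4, 2): 4 + 22 + 13 + 15 = 54
σ = (1, 4, 2, 3): 4 + 12 + 17 + 26 = 59
σ = (1, 4, 3, 2): 4 + 12 + 19 + 15 = 50
σ = (2, 1, 3, 4): (-9) + 22 + 19 + 1 = 33
σ = (2, 1, 4, 3): (-9) + 22 + 13 + 26 = 52
σ = (2, 3, 1, 4): (-9) + 22 + 7 + 1 = 21
σ = (2, 3, 4, 1): (-9) + 22 + 13 + 25 = 51
σ = (2, 4, 1, 3): (-9) + 12 + 7 + 26 = 36
σ = (2, 4, 3, 1): (-9) + 12 + 19 + 25 = 47
σ = (3, 1, 2, 4): (-5) + 22 + 17 + 1 = 35
σ = (3, 1, 4, 2): (-5) + 22 + 13 + 15 = 45
σ = (3, 2, 1, 4): (-5) + (-8) + 7 + 1 = -5
σ = (3, 2, 4, 1): (-5) + (-8) + 13 + 25 = 25
σ = (3, 4, 1, 2): (-5) + 12 + 7 + 15 = 29
σ = (3, 4, 2, 1): (-5) + 12 + 17 + 25 = 49
σ = (4, 1, 2, 3): 27 + 22 + 17 + 26 = 92
σ = (4, 1, 3, 2): 27 + 22 + 19 + 15 = 83
σ = (4, 2, 1, 3): 27 + (-8) + 7 + 26 = 52
σ = (4, 2, 3, 1): 27 + (-8) + 19 + 25 = 63
σ = (4, 3, 1, 2): 27 + 22 + 7 + 15 = 71
σ = (4, 3, 2, 1): 27 + 22 + 17 + 25 = 91
Optimal value attained by: σ = (4, 1, 2, 3).
Answer: det⊕(T) = 92; verdict: NONSINGULAR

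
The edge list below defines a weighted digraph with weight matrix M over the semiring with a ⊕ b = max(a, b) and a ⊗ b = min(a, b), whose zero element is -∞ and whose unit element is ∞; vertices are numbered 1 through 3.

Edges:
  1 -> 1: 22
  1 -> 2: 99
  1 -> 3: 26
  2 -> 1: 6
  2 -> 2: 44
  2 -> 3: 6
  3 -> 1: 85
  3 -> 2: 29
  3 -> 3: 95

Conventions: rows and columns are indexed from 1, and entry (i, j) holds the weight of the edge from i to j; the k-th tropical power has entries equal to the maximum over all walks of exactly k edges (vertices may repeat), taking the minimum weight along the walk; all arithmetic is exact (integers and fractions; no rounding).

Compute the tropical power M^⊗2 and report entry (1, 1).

M^⊗2:
  [26, 44, 26]
  [6, 44, 6]
  [85, 85, 95]
Key observation: the optimum is the walk 1->3->1, with weight 26 min 85 = 26.
Optimal value attained by: walk 1->3->1.
Answer: (M^⊗2)[1][1] = 26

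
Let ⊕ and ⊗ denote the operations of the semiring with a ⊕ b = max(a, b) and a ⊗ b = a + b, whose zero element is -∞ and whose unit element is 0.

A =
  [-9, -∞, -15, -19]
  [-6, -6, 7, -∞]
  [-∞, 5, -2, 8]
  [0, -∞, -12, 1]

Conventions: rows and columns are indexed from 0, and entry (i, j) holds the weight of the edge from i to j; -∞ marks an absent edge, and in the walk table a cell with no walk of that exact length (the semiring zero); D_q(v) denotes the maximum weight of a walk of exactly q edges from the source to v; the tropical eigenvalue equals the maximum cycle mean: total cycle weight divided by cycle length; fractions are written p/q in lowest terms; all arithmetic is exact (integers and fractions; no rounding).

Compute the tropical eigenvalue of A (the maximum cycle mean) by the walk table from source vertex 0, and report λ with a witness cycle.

q=0: [0, -∞, -∞, -∞]
q=1: [-9, -∞, -15, -19]
q=2: [-18, -10, -17, -7]
q=3: [-7, -12, -3, -6]
q=4: [-6, 2, -5, 5]
Optimal cycle mean attained by: cycle 1->2->1, total 7 + 5, length 2.
Answer: λ = 6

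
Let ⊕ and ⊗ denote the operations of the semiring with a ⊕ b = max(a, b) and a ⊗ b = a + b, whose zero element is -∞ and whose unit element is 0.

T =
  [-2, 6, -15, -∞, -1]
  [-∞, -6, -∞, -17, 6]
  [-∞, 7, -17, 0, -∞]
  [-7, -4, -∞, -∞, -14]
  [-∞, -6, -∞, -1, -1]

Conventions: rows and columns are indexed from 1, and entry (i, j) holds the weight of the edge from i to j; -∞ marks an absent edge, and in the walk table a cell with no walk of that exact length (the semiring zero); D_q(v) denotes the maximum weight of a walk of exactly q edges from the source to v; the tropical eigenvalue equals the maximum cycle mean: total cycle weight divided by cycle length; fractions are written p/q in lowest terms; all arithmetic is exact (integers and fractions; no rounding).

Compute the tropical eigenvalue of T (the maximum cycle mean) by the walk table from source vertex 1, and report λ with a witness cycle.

q=0: [0, -∞, -∞, -∞, -∞]
q=1: [-2, 6, -15, -∞, -1]
q=2: [-4, 4, -17, -2, 12]
q=3: [-6, 6, -19, 11, 11]
q=4: [4, 7, -21, 10, 12]
q=5: [3, 10, -11, 11, 13]
Optimal cycle mean attained by: cycle 1->2->5->4->1, total 6 + 6 + (-1) + (-7), length 4.
Answer: λ = 1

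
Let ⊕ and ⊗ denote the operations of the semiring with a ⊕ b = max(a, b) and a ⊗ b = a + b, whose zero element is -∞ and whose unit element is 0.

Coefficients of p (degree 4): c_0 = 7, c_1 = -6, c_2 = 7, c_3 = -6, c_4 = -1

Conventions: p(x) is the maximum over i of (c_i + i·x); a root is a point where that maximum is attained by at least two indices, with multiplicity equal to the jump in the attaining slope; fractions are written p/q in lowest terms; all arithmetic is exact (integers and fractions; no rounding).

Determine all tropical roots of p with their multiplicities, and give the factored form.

hull edge (i=0, c=7) to (i=2, c=7): slope 0, span 2
hull edge (i=2, c=7) to (i=4, c=-1): slope -4, span 2
Factored form: p(x) = -1 ⊗ (x ⊕ 0) ⊗ (x ⊕ 0) ⊗ (x ⊕ 4) ⊗ (x ⊕ 4)
Answer: roots = 0 (mult 2), 4 (mult 2)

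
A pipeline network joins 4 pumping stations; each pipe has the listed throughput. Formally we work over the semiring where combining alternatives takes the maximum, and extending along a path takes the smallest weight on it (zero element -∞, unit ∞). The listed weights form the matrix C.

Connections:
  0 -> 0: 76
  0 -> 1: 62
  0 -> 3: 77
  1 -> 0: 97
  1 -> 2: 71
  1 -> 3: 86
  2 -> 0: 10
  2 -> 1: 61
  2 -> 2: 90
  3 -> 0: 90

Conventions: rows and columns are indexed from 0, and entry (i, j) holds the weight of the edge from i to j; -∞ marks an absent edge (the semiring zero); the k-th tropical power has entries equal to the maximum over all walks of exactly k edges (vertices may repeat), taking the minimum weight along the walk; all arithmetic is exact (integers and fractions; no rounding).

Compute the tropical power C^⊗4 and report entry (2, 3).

C^⊗2:
  [77, 62, 62, 76]
  [86, 62, 71, 77]
  [61, 61, 90, 61]
  [76, 62, -∞, 77]
C^⊗3:
  [76, 62, 62, 77]
  [77, 62, 71, 77]
  [61, 61, 90, 61]
  [77, 62, 62, 76]
C^⊗4:
  [77, 62, 62, 76]
  [77, 62, 71, 77]
  [61, 61, 90, 61]
  [76, 62, 62, 77]
Key observation: the optimum is the walk 2->1->3->0->3, with weight 61 min 86 min 90 min 77 = 61.
Optimal value attained by: walk 2->1->3->0->3.
Answer: (C^⊗4)[2][3] = 61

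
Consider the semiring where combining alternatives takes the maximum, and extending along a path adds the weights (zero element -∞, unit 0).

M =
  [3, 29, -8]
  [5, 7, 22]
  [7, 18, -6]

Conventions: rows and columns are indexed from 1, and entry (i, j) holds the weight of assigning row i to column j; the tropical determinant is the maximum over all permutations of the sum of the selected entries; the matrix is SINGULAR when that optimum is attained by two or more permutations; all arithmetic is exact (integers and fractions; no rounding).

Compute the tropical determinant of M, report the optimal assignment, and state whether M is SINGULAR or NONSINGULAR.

σ = (1, 2, 3): 3 + 7 + (-6) = 4
σ = (1, 3, 2): 3 + 22 + 18 = 43
σ = (2, 1, 3): 29 + 5 + (-6) = 28
σ = (2, 3, 1): 29 + 22 + 7 = 58
σ = (3, 1, 2): (-8) + 5 + 18 = 15
σ = (3, 2, 1): (-8) + 7 + 7 = 6
Optimal value attained by: σ = (2, 3, 1).
Answer: det⊕(M) = 58; verdict: NONSINGULAR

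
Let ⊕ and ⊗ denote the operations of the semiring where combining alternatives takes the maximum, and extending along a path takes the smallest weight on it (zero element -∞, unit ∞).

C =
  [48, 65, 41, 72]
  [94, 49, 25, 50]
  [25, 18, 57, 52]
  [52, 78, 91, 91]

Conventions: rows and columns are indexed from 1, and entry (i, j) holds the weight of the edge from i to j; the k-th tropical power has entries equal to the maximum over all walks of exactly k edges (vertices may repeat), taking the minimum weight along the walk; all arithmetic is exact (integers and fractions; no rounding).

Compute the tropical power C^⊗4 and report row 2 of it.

C^⊗2:
  [65, 72, 72, 72]
  [50, 65, 50, 72]
  [52, 52, 57, 52]
  [78, 78, 91, 91]
C^⊗3:
  [72, 72, 72, 72]
  [65, 72, 72, 72]
  [52, 52, 57, 52]
  [78, 78, 91, 91]
C^⊗4:
  [72, 72, 72, 72]
  [72, 72, 72, 72]
  [52, 52, 57, 52]
  [78, 78, 91, 91]
Answer: row 2 of C^⊗4 = [72, 72, 72, 72]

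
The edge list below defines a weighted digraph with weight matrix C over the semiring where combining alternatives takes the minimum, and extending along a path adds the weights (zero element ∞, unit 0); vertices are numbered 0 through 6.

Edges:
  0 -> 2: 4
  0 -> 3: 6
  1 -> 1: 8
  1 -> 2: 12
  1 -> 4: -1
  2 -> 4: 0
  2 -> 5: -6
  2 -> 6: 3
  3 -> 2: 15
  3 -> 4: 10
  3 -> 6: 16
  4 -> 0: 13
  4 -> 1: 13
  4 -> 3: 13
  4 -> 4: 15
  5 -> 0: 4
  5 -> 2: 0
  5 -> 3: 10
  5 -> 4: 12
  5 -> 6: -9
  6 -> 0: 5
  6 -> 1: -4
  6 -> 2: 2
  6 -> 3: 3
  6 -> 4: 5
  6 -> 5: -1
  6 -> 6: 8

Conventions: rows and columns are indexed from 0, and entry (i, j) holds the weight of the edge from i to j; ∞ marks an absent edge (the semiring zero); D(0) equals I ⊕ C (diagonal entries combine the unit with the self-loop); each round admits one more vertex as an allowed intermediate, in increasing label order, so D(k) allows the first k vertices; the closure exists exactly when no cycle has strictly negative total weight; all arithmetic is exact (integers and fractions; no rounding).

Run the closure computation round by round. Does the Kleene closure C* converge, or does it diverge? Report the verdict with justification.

D(0):
  [0, ∞, 4, 6, ∞, ∞, ∞]
  [∞, 0, 12, ∞, -1, ∞, ∞]
  [∞, ∞, 0, ∞, 0, -6, 3]
  [∞, ∞, 15, 0, 10, ∞, 16]
  [13, 13, ∞, 13, 0, ∞, ∞]
  [4, ∞, 0, 10, 12, 0, -9]
  [5, -4, 2, 3, 5, -1, 0]
D(1):
  [0, ∞, 4, 6, ∞, ∞, ∞]
  [∞, 0, 12, ∞, -1, ∞, ∞]
  [∞, ∞, 0, ∞, 0, -6, 3]
  [∞, ∞, 15, 0, 10, ∞, 16]
  [13, 13, 17, 13, 0, ∞, ∞]
  [4, ∞, 0, 10, 12, 0, -9]
  [5, -4, 2, 3, 5, -1, 0]
D(2):
  [0, ∞, 4, 6, ∞, ∞, ∞]
  [∞, 0, 12, ∞, -1, ∞, ∞]
  [∞, ∞, 0, ∞, 0, -6, 3]
  [∞, ∞, 15, 0, 10, ∞, 16]
  [13, 13, 17, 13, 0, ∞, ∞]
  [4, ∞, 0, 10, 12, 0, -9]
  [5, -4, 2, 3, -5, -1, 0]
Detection: at round 3, diagonal entry (5, 5) turns strictly negative.
Key observation: the cycle 5->2->5 has total weight 0 + (-6), which is strictly negative.
Answer: DIVERGES — negative cycle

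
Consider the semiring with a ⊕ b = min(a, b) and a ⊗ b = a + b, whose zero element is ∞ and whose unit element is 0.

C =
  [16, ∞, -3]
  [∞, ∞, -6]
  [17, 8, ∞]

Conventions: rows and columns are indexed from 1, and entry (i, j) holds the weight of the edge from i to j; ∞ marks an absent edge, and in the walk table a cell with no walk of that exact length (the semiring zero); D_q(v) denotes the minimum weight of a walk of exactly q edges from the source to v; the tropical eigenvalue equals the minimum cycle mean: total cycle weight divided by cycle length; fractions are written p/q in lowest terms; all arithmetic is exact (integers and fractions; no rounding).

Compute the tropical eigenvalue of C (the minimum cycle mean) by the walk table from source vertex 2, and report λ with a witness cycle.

q=0: [∞, 0, ∞]
q=1: [∞, ∞, -6]
q=2: [11, 2, ∞]
q=3: [27, ∞, -4]
Optimal cycle mean attained by: cycle 2->3->2, total (-6) + 8, length 2.
Answer: λ = 1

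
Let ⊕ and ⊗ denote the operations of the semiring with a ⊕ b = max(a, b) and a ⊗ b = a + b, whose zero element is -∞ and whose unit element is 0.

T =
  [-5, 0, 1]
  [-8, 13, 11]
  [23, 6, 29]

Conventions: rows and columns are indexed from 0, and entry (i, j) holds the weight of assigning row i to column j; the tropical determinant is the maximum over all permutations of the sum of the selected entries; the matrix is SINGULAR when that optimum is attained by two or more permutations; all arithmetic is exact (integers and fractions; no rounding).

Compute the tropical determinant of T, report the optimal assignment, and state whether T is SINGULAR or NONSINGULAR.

σ = (0, 1, 2): (-5) + 13 + 29 = 37
σ = (0, 2, 1): (-5) + 11 + 6 = 12
σ = (1, 0, 2): 0 + (-8) + 29 = 21
σ = (1, 2, 0): 0 + 11 + 23 = 34
σ = (2, 0, 1): 1 + (-8) + 6 = -1
σ = (2, 1, 0): 1 + 13 + 23 = 37
Optimal value attained by: σ = (0, 1, 2).
Answer: det⊕(T) = 37; verdict: SINGULAR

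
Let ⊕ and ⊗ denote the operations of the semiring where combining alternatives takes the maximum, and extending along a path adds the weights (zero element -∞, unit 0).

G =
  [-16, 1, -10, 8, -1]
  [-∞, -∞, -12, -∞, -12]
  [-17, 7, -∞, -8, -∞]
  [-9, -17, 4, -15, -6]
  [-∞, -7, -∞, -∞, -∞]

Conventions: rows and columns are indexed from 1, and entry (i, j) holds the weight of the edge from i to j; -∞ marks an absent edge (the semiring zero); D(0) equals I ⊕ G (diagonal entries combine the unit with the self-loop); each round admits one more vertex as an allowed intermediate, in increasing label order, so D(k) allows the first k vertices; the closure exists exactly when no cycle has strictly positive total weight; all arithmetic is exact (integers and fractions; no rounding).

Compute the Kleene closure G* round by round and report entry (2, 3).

D(0):
  [0, 1, -10, 8, -1]
  [-∞, 0, -12, -∞, -12]
  [-17, 7, 0, -8, -∞]
  [-9, -17, 4, 0, -6]
  [-∞, -7, -∞, -∞, 0]
D(1):
  [0, 1, -10, 8, -1]
  [-∞, 0, -12, -∞, -12]
  [-17, 7, 0, -8, -18]
  [-9, -8, 4, 0, -6]
  [-∞, -7, -∞, -∞, 0]
D(2):
  [0, 1, -10, 8, -1]
  [-∞, 0, -12, -∞, -12]
  [-17, 7, 0, -8, -5]
  [-9, -8, 4, 0, -6]
  [-∞, -7, -19, -∞, 0]
D(3):
  [0, 1, -10, 8, -1]
  [-29, 0, -12, -20, -12]
  [-17, 7, 0, -8, -5]
  [-9, 11, 4, 0, -1]
  [-36, -7, -19, -27, 0]
D(4):
  [0, 19, 12, 8, 7]
  [-29, 0, -12, -20, -12]
  [-17, 7, 0, -8, -5]
  [-9, 11, 4, 0, -1]
  [-36, -7, -19, -27, 0]
D(5):
  [0, 19, 12, 8, 7]
  [-29, 0, -12, -20, -12]
  [-17, 7, 0, -8, -5]
  [-9, 11, 4, 0, -1]
  [-36, -7, -19, -27, 0]
Answer: G*[2][3] = -12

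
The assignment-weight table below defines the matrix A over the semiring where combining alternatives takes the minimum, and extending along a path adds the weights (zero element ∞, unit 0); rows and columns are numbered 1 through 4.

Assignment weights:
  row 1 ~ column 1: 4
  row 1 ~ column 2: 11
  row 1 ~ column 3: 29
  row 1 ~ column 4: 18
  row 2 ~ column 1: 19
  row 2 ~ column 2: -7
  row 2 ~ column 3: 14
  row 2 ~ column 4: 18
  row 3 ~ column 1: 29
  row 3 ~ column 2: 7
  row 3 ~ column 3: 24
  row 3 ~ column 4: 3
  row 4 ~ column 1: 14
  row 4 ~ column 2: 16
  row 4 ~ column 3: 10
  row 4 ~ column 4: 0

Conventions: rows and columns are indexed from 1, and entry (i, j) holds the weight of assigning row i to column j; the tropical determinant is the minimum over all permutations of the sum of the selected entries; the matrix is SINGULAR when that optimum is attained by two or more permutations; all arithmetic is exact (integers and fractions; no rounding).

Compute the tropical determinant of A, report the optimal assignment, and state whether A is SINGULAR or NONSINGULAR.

σ = (1, 2, 3, 4): 4 + (-7) + 24 + 0 = 21
σ = (1, 2, 4, 3): 4 + (-7) + 3 + 10 = 10
σ = (1, 3, 2, 4): 4 + 14 + 7 + 0 = 25
σ = (1, 3, 4, 2): 4 + 14 + 3 + 16 = 37
σ = (1, 4, 2, 3): 4 + 18 + 7 + 10 = 39
σ = (1, 4, 3, 2): 4 + 18 + 24 + 16 = 62
σ = (2, 1, 3, 4): 11 + 19 + 24 + 0 = 54
σ = (2, 1, 4, 3): 11 + 19 + 3 + 10 = 43
σ = (2, 3, 1, 4): 11 + 14 + 29 + 0 = 54
σ = (2, 3, 4, 1): 11 + 14 + 3 + 14 = 42
σ = (2, 4, 1, 3): 11 + 18 + 29 + 10 = 68
σ = (2, 4, 3, 1): 11 + 18 + 24 + 14 = 67
σ = (3, 1, 2, 4): 29 + 19 + 7 + 0 = 55
σ = (3, 1, 4, 2): 29 + 19 + 3 + 16 = 67
σ = (3, 2, 1, 4): 29 + (-7) + 29 + 0 = 51
σ = (3, 2, 4, 1): 29 + (-7) + 3 + 14 = 39
σ = (3, 4, 1, 2): 29 + 18 + 29 + 16 = 92
σ = (3, 4, 2, 1): 29 + 18 + 7 + 14 = 68
σ = (4, 1, 2, 3): 18 + 19 + 7 + 10 = 54
σ = (4, 1, 3, 2): 18 + 19 + 24 + 16 = 77
σ = (4, 2, 1, 3): 18 + (-7) + 29 + 10 = 50
σ = (4, 2, 3, 1): 18 + (-7) + 24 + 14 = 49
σ = (4, 3, 1, 2): 18 + 14 + 29 + 16 = 77
σ = (4, 3, 2, 1): 18 + 14 + 7 + 14 = 53
Optimal value attained by: σ = (1, 2, 4, 3).
Answer: det⊕(A) = 10; verdict: NONSINGULAR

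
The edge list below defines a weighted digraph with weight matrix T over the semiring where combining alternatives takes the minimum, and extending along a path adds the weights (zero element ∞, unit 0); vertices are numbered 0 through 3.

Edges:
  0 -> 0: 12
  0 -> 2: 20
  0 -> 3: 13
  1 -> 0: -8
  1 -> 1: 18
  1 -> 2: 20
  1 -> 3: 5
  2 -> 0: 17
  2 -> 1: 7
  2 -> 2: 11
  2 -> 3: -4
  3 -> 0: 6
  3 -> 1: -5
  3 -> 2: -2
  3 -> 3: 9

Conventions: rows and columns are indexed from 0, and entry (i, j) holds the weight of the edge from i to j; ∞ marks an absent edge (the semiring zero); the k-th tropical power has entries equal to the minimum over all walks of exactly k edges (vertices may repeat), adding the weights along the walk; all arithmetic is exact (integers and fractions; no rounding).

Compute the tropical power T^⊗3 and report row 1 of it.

T^⊗2:
  [19, 8, 11, 16]
  [4, 0, 3, 5]
  [-1, -9, -6, 5]
  [-13, 4, 7, -6]
T^⊗3:
  [0, 11, 14, 7]
  [-8, 0, 3, -1]
  [-17, 0, 3, -10]
  [-4, -11, -8, 0]
Answer: row 1 of T^⊗3 = [-8, 0, 3, -1]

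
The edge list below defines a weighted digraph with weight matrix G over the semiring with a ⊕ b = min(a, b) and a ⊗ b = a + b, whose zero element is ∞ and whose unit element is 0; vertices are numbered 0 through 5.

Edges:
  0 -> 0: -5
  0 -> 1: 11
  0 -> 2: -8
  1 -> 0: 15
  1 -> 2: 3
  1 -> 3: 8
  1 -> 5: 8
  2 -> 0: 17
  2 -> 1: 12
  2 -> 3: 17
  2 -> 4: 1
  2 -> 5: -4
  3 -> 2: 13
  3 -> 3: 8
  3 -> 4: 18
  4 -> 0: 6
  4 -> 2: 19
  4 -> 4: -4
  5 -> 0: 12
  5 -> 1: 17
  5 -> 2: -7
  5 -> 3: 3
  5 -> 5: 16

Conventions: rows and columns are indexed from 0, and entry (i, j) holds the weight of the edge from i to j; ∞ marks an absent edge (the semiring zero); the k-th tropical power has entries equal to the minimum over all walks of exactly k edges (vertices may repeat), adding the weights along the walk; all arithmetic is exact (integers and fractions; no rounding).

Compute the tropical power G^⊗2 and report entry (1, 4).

G^⊗2:
  [-10, 4, -13, 9, -7, -12]
  [10, 15, 1, 11, 4, -1]
  [7, 13, -11, -1, -3, 12]
  [24, 25, 21, 16, 14, 9]
  [1, 17, -2, 36, -8, 15]
  [7, 5, 4, 10, -6, -11]
Key observation: the optimum is the walk 1->2->4, with weight 3 + 1 = 4.
Optimal value attained by: walk 1->2->4.
Answer: (G^⊗2)[1][4] = 4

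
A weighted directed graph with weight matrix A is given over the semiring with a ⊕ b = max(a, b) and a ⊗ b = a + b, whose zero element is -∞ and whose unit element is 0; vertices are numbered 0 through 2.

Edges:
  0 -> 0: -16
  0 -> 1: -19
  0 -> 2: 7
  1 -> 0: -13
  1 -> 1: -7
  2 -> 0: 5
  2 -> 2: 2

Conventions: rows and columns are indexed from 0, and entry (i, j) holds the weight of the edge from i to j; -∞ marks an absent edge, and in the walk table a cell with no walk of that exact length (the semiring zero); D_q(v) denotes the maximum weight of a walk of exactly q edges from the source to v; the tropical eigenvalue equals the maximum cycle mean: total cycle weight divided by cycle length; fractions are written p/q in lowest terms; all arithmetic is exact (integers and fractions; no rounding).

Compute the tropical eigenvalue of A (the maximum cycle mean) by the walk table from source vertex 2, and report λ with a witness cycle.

q=0: [-∞, -∞, 0]
q=1: [5, -∞, 2]
q=2: [7, -14, 12]
q=3: [17, -12, 14]
Optimal cycle mean attained by: cycle 0->2->0, total 7 + 5, length 2.
Answer: λ = 6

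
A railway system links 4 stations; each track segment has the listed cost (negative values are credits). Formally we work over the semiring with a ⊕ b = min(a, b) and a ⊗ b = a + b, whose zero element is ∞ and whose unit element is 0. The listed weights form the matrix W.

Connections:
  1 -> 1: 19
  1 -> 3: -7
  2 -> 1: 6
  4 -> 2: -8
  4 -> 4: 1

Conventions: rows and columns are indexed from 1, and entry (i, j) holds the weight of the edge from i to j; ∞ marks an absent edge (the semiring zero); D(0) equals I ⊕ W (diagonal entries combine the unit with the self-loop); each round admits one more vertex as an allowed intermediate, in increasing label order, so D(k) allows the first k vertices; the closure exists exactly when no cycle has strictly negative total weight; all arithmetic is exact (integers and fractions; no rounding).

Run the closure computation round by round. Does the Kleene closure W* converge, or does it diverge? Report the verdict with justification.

D(0):
  [0, ∞, -7, ∞]
  [6, 0, ∞, ∞]
  [∞, ∞, 0, ∞]
  [∞, -8, ∞, 0]
D(1):
  [0, ∞, -7, ∞]
  [6, 0, -1, ∞]
  [∞, ∞, 0, ∞]
  [∞, -8, ∞, 0]
D(2):
  [0, ∞, -7, ∞]
  [6, 0, -1, ∞]
  [∞, ∞, 0, ∞]
  [-2, -8, -9, 0]
D(3):
  [0, ∞, -7, ∞]
  [6, 0, -1, ∞]
  [∞, ∞, 0, ∞]
  [-2, -8, -9, 0]
D(4):
  [0, ∞, -7, ∞]
  [6, 0, -1, ∞]
  [∞, ∞, 0, ∞]
  [-2, -8, -9, 0]
Key observation: every diagonal entry stays at the unit through all rounds, so no improving cycle exists.
Answer: CONVERGES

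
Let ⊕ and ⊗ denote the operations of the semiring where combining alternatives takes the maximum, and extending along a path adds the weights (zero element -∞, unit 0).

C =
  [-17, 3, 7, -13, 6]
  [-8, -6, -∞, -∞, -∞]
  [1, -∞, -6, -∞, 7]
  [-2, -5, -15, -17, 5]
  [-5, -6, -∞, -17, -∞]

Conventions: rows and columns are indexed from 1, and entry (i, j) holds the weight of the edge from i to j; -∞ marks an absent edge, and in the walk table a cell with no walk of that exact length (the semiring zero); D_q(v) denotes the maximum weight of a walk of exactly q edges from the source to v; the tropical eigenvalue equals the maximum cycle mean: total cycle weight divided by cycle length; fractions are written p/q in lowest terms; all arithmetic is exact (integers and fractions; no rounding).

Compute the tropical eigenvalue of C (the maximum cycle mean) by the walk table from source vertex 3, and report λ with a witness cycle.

q=0: [-∞, -∞, 0, -∞, -∞]
q=1: [1, -∞, -6, -∞, 7]
q=2: [2, 4, 8, -10, 7]
q=3: [9, 5, 9, -10, 15]
q=4: [10, 12, 16, -2, 16]
q=5: [17, 13, 17, -1, 23]
Optimal cycle mean attained by: cycle 1->3->1, total 7 + 1, length 2.
Answer: λ = 4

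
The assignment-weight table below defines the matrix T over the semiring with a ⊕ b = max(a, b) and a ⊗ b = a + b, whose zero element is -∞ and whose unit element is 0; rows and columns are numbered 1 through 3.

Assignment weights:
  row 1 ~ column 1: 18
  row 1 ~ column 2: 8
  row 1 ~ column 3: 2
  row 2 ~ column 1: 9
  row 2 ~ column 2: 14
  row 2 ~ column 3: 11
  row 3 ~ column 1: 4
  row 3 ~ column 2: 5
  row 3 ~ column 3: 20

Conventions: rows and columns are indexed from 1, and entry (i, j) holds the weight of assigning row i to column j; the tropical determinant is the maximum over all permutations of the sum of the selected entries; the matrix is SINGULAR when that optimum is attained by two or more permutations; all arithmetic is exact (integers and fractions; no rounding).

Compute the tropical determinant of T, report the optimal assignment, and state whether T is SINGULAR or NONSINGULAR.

σ = (1, 2, 3): 18 + 14 + 20 = 52
σ = (1, 3, 2): 18 + 11 + 5 = 34
σ = (2, 1, 3): 8 + 9 + 20 = 37
σ = (2, 3, 1): 8 + 11 + 4 = 23
σ = (3, 1, 2): 2 + 9 + 5 = 16
σ = (3, 2, 1): 2 + 14 + 4 = 20
Optimal value attained by: σ = (1, 2, 3).
Answer: det⊕(T) = 52; verdict: NONSINGULAR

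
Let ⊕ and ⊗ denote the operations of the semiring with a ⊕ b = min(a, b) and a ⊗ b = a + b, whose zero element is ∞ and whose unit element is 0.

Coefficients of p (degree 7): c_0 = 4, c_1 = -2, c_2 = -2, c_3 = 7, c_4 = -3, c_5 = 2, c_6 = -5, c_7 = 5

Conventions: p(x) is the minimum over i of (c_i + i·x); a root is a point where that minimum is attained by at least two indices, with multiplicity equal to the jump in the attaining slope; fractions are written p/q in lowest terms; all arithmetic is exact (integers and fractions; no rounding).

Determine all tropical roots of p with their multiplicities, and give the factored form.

hull edge (i=0, c=4) to (i=1, c=-2): slope -6, span 1
hull edge (i=1, c=-2) to (i=6, c=-5): slope -3/5, span 5
hull edge (i=6, c=-5) to (i=7, c=5): slope 10, span 1
Factored form: p(x) = 5 ⊗ (x ⊕ (-10)) ⊗ (x ⊕ 3/5) ⊗ (x ⊕ 3/5) ⊗ (x ⊕ 3/5) ⊗ (x ⊕ 3/5) ⊗ (x ⊕ 3/5) ⊗ (x ⊕ 6)
Answer: roots = -10 (mult 1), 3/5 (mult 5), 6 (mult 1)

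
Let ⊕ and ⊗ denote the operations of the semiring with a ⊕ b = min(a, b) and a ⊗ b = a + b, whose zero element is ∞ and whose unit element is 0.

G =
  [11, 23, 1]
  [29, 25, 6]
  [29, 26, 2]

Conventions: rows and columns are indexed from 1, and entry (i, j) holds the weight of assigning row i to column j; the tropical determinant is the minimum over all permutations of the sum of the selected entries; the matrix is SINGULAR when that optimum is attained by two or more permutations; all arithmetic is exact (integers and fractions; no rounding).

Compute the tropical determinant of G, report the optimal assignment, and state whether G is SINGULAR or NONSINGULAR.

σ = (1, 2, 3): 11 + 25 + 2 = 38
σ = (1, 3, 2): 11 + 6 + 26 = 43
σ = (2, 1, 3): 23 + 29 + 2 = 54
σ = (2, 3, 1): 23 + 6 + 29 = 58
σ = (3, 1, 2): 1 + 29 + 26 = 56
σ = (3, 2, 1): 1 + 25 + 29 = 55
Optimal value attained by: σ = (1, 2, 3).
Answer: det⊕(G) = 38; verdict: NONSINGULAR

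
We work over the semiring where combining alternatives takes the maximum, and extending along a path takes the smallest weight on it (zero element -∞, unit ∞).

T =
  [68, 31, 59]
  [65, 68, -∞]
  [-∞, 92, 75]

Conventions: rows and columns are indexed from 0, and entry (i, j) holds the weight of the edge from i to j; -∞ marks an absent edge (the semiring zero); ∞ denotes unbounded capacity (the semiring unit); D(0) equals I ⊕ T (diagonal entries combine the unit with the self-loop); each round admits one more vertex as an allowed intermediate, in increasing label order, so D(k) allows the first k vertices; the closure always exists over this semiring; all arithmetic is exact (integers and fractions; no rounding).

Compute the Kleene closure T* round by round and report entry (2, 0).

D(0):
  [∞, 31, 59]
  [65, ∞, -∞]
  [-∞, 92, ∞]
D(1):
  [∞, 31, 59]
  [65, ∞, 59]
  [-∞, 92, ∞]
D(2):
  [∞, 31, 59]
  [65, ∞, 59]
  [65, 92, ∞]
D(3):
  [∞, 59, 59]
  [65, ∞, 59]
  [65, 92, ∞]
Answer: T*[2][0] = 65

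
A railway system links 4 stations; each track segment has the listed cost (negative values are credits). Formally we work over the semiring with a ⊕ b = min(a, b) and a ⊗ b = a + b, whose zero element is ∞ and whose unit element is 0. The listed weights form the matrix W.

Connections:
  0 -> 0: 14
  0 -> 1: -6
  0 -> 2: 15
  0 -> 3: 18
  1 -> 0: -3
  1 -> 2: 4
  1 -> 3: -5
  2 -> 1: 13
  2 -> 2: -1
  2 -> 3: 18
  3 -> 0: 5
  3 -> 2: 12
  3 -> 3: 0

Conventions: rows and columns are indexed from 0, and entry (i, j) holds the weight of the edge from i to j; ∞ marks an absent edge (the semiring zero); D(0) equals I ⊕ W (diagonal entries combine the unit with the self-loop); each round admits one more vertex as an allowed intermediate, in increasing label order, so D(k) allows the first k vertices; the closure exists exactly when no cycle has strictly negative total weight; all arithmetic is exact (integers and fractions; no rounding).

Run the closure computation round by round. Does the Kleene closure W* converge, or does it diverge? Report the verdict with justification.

Detection: at round 0, diagonal entry (2, 2) turns strictly negative.
Key observation: the cycle 2->2 has total weight (-1), which is strictly negative.
Answer: DIVERGES — negative cycle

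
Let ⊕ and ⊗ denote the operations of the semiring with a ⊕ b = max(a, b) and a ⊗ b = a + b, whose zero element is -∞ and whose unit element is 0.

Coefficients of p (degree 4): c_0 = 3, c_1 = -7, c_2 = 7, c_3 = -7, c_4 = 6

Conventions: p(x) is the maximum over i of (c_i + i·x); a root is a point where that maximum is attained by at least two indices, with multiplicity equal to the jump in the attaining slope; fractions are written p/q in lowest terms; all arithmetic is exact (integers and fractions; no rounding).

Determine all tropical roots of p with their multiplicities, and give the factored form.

hull edge (i=0, c=3) to (i=2, c=7): slope 2, span 2
hull edge (i=2, c=7) to (i=4, c=6): slope -1/2, span 2
Factored form: p(x) = 6 ⊗ (x ⊕ (-2)) ⊗ (x ⊕ (-2)) ⊗ (x ⊕ 1/2) ⊗ (x ⊕ 1/2)
Answer: roots = -2 (mult 2), 1/2 (mult 2)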